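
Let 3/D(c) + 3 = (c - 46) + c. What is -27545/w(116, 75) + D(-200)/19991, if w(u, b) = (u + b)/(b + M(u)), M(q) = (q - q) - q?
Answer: 10136954416282/1714408169 ≈ 5912.8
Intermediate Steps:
M(q) = -q (M(q) = 0 - q = -q)
w(u, b) = (b + u)/(b - u) (w(u, b) = (u + b)/(b - u) = (b + u)/(b - u))
D(c) = 3/(-49 + 2*c) (D(c) = 3/(-3 + ((c - 46) + c)) = 3/(-3 + ((-46 + c) + c)) = 3/(-3 + (-46 + 2*c)) = 3/(-49 + 2*c))
-27545/w(116, 75) + D(-200)/19991 = -27545*(75 - 1*116)/(75 + 116) + (3/(-49 + 2*(-200)))/19991 = -27545/(191/(75 - 116)) + (3/(-49 - 400))*(1/19991) = -27545/(191/(-41)) + (3/(-449))*(1/19991) = -27545/((-1/41*191)) + (3*(-1/449))*(1/19991) = -27545/(-191/41) - 3/449*1/19991 = -27545*(-41/191) - 3/8975959 = 1129345/191 - 3/8975959 = 10136954416282/1714408169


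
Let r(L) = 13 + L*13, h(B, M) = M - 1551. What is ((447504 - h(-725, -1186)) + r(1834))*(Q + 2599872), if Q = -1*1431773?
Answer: 553791063504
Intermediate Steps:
h(B, M) = -1551 + M
r(L) = 13 + 13*L
Q = -1431773
((447504 - h(-725, -1186)) + r(1834))*(Q + 2599872) = ((447504 - (-1551 - 1186)) + (13 + 13*1834))*(-1431773 + 2599872) = ((447504 - 1*(-2737)) + (13 + 23842))*1168099 = ((447504 + 2737) + 23855)*1168099 = (450241 + 23855)*1168099 = 474096*1168099 = 553791063504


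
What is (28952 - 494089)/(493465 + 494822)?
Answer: -465137/988287 ≈ -0.47065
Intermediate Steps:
(28952 - 494089)/(493465 + 494822) = -465137/988287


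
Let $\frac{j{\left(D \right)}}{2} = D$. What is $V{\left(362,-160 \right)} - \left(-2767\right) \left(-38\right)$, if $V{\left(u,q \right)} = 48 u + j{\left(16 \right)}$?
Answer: $-87738$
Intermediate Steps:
$j{\left(D \right)} = 2 D$
$V{\left(u,q \right)} = 32 + 48 u$ ($V{\left(u,q \right)} = 48 u + 2 \cdot 16 = 48 u + 32 = 32 + 48 u$)
$V{\left(362,-160 \right)} - \left(-2767\right) \left(-38\right) = \left(32 + 48 \cdot 362\right) - \left(-2767\right) \left(-38\right) = \left(32 + 17376\right) - 105146 = 17408 - 105146 = -87738$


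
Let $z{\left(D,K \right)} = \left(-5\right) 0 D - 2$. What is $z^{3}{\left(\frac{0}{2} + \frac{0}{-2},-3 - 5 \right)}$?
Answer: $-8$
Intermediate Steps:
$z{\left(D,K \right)} = -2$ ($z{\left(D,K \right)} = 0 D - 2 = 0 - 2 = -2$)
$z^{3}{\left(\frac{0}{2} + \frac{0}{-2},-3 - 5 \right)} = \left(-2\right)^{3} = -8$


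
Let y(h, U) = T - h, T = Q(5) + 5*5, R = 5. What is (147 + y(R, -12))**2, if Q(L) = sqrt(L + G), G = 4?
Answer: 28900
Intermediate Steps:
Q(L) = sqrt(4 + L) (Q(L) = sqrt(L + 4) = sqrt(4 + L))
T = 28 (T = sqrt(4 + 5) + 5*5 = sqrt(9) + 25 = 3 + 25 = 28)
y(h, U) = 28 - h
(147 + y(R, -12))**2 = (147 + (28 - 1*5))**2 = (147 + (28 - 5))**2 = (147 + 23)**2 = 170**2 = 28900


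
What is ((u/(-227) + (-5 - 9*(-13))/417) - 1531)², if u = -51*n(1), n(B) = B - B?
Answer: 407446039225/173889 ≈ 2.3431e+6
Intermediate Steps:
n(B) = 0
u = 0 (u = -51*0 = 0)
((u/(-227) + (-5 - 9*(-13))/417) - 1531)² = ((0/(-227) + (-5 - 9*(-13))/417) - 1531)² = ((0*(-1/227) + (-5 + 117)*(1/417)) - 1531)² = ((0 + 112*(1/417)) - 1531)² = ((0 + 112/417) - 1531)² = (112/417 - 1531)² = (-638315/417)² = 407446039225/173889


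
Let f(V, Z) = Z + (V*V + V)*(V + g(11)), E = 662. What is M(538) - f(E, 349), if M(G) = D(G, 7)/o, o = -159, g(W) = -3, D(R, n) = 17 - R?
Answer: -45989064556/159 ≈ -2.8924e+8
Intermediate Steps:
f(V, Z) = Z + (-3 + V)*(V + V**2) (f(V, Z) = Z + (V*V + V)*(V - 3) = Z + (V**2 + V)*(-3 + V) = Z + (V + V**2)*(-3 + V) = Z + (-3 + V)*(V + V**2))
M(G) = -17/159 + G/159 (M(G) = (17 - G)/(-159) = (17 - G)*(-1/159) = -17/159 + G/159)
M(538) - f(E, 349) = (-17/159 + (1/159)*538) - (349 + 662**3 - 3*662 - 2*662**2) = (-17/159 + 538/159) - (349 + 290117528 - 1986 - 2*438244) = 521/159 - (349 + 290117528 - 1986 - 876488) = 521/159 - 1*289239403 = 521/159 - 289239403 = -45989064556/159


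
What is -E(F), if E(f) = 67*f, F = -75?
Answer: 5025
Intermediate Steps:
-E(F) = -67*(-75) = -1*(-5025) = 5025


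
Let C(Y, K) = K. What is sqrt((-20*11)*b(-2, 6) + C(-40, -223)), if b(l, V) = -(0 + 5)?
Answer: sqrt(877) ≈ 29.614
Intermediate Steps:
b(l, V) = -5 (b(l, V) = -1*5 = -5)
sqrt((-20*11)*b(-2, 6) + C(-40, -223)) = sqrt(-20*11*(-5) - 223) = sqrt(-220*(-5) - 223) = sqrt(1100 - 223) = sqrt(877)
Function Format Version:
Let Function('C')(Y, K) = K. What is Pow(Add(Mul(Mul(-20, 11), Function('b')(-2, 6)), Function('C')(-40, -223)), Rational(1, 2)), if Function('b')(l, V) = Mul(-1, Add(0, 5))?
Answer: Pow(877, Rational(1, 2)) ≈ 29.614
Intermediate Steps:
Function('b')(l, V) = -5 (Function('b')(l, V) = Mul(-1, 5) = -5)
Pow(Add(Mul(Mul(-20, 11), Function('b')(-2, 6)), Function('C')(-40, -223)), Rational(1, 2)) = Pow(Add(Mul(Mul(-20, 11), -5), -223), Rational(1, 2)) = Pow(Add(Mul(-220, -5), -223), Rational(1, 2)) = Pow(Add(1100, -223), Rational(1, 2)) = Pow(877, Rational(1, 2))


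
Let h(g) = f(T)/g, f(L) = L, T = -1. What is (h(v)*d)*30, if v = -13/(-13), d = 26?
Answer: -780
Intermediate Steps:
v = 1 (v = -13*(-1/13) = 1)
h(g) = -1/g
(h(v)*d)*30 = (-1/1*26)*30 = (-1*1*26)*30 = -1*26*30 = -26*30 = -780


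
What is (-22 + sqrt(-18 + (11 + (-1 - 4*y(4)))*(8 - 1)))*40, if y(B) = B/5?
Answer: -880 + 16*sqrt(185) ≈ -662.38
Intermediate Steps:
y(B) = B/5 (y(B) = B*(1/5) = B/5)
(-22 + sqrt(-18 + (11 + (-1 - 4*y(4)))*(8 - 1)))*40 = (-22 + sqrt(-18 + (11 + (-1 - 4*4/5))*(8 - 1)))*40 = (-22 + sqrt(-18 + (11 + (-1 - 4*4/5))*7))*40 = (-22 + sqrt(-18 + (11 + (-1 - 16/5))*7))*40 = (-22 + sqrt(-18 + (11 - 21/5)*7))*40 = (-22 + sqrt(-18 + (34/5)*7))*40 = (-22 + sqrt(-18 + 238/5))*40 = (-22 + sqrt(148/5))*40 = (-22 + 2*sqrt(185)/5)*40 = -880 + 16*sqrt(185)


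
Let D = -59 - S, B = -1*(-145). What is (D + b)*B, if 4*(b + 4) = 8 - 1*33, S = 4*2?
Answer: -44805/4 ≈ -11201.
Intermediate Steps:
S = 8
b = -41/4 (b = -4 + (8 - 1*33)/4 = -4 + (8 - 33)/4 = -4 + (1/4)*(-25) = -4 - 25/4 = -41/4 ≈ -10.250)
B = 145
D = -67 (D = -59 - 1*8 = -59 - 8 = -67)
(D + b)*B = (-67 - 41/4)*145 = -309/4*145 = -44805/4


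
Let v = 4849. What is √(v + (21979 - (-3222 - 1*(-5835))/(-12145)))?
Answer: √3957189233585/12145 ≈ 163.79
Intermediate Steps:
√(v + (21979 - (-3222 - 1*(-5835))/(-12145))) = √(4849 + (21979 - (-3222 - 1*(-5835))/(-12145))) = √(4849 + (21979 - (-3222 + 5835)*(-1)/12145)) = √(4849 + (21979 - 2613*(-1)/12145)) = √(4849 + (21979 - 1*(-2613/12145))) = √(4849 + (21979 + 2613/12145)) = √(4849 + 266937568/12145) = √(325828673/12145) = √3957189233585/12145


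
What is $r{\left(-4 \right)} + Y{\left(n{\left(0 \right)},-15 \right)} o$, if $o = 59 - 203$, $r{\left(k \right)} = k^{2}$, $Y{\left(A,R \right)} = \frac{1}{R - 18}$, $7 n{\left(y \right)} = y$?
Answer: $\frac{224}{11} \approx 20.364$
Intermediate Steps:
$n{\left(y \right)} = \frac{y}{7}$
$Y{\left(A,R \right)} = \frac{1}{-18 + R}$
$o = -144$
$r{\left(-4 \right)} + Y{\left(n{\left(0 \right)},-15 \right)} o = \left(-4\right)^{2} + \frac{1}{-18 - 15} \left(-144\right) = 16 + \frac{1}{-33} \left(-144\right) = 16 - - \frac{48}{11} = 16 + \frac{48}{11} = \frac{224}{11}$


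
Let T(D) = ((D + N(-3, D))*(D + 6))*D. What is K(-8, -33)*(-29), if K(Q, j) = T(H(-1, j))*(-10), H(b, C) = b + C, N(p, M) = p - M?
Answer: -828240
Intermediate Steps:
H(b, C) = C + b
T(D) = D*(-18 - 3*D) (T(D) = ((D + (-3 - D))*(D + 6))*D = (-3*(6 + D))*D = (-18 - 3*D)*D = D*(-18 - 3*D))
K(Q, j) = -30*(-1 + j)*(-5 - j) (K(Q, j) = (3*(j - 1)*(-6 - (j - 1)))*(-10) = (3*(-1 + j)*(-6 - (-1 + j)))*(-10) = (3*(-1 + j)*(-6 + (1 - j)))*(-10) = (3*(-1 + j)*(-5 - j))*(-10) = -30*(-1 + j)*(-5 - j))
K(-8, -33)*(-29) = (-150 + 30*(-33)² + 120*(-33))*(-29) = (-150 + 30*1089 - 3960)*(-29) = (-150 + 32670 - 3960)*(-29) = 28560*(-29) = -828240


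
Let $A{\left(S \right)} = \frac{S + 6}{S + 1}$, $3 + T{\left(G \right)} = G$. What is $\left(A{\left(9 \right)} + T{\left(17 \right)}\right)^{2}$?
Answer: $\frac{961}{4} \approx 240.25$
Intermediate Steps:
$T{\left(G \right)} = -3 + G$
$A{\left(S \right)} = \frac{6 + S}{1 + S}$
$\left(A{\left(9 \right)} + T{\left(17 \right)}\right)^{2} = \left(\frac{6 + 9}{1 + 9} + \left(-3 + 17\right)\right)^{2} = \left(\frac{1}{10} \cdot 15 + 14\right)^{2} = \left(\frac{3}{2} + 14\right)^{2} = \left(\frac{31}{2}\right)^{2} = \frac{961}{4}$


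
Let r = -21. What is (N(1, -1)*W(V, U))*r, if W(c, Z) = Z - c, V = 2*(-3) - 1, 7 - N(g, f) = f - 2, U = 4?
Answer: -2310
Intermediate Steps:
N(g, f) = 9 - f (N(g, f) = 7 - (f - 2) = 7 - (-2 + f) = 7 + (2 - f) = 9 - f)
V = -7 (V = -6 - 1 = -7)
(N(1, -1)*W(V, U))*r = ((9 - 1*(-1))*(4 - 1*(-7)))*(-21) = ((9 + 1)*(4 + 7))*(-21) = (10*11)*(-21) = 110*(-21) = -2310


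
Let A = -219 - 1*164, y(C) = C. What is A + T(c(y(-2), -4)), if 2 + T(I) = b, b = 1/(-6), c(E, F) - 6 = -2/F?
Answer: -2311/6 ≈ -385.17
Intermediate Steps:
A = -383 (A = -219 - 164 = -383)
c(E, F) = 6 - 2/F
b = -⅙ ≈ -0.16667
T(I) = -13/6 (T(I) = -2 - ⅙ = -13/6)
A + T(c(y(-2), -4)) = -383 - 13/6 = -2311/6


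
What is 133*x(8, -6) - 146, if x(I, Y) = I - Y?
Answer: 1716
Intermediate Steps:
133*x(8, -6) - 146 = 133*(8 - 1*(-6)) - 146 = 133*(8 + 6) - 146 = 133*14 - 146 = 1862 - 146 = 1716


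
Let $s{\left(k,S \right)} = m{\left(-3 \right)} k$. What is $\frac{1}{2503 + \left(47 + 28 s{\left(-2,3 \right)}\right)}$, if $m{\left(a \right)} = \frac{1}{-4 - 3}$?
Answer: $\frac{1}{2558} \approx 0.00039093$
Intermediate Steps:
$m{\left(a \right)} = - \frac{1}{7}$ ($m{\left(a \right)} = \frac{1}{-7} = - \frac{1}{7}$)
$s{\left(k,S \right)} = - \frac{k}{7}$
$\frac{1}{2503 + \left(47 + 28 s{\left(-2,3 \right)}\right)} = \frac{1}{2503 + \left(47 + 28 \left(\left(- \frac{1}{7}\right) \left(-2\right)\right)\right)} = \frac{1}{2503 + \left(47 + 28 \cdot \frac{2}{7}\right)} = \frac{1}{2503 + \left(47 + 8\right)} = \frac{1}{2503 + 55} = \frac{1}{2558}$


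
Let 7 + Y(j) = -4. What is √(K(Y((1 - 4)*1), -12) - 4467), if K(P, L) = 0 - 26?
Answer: I*√4493 ≈ 67.03*I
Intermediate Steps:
Y(j) = -11 (Y(j) = -7 - 4 = -11)
K(P, L) = -26
√(K(Y((1 - 4)*1), -12) - 4467) = √(-26 - 4467) = √(-4493) = I*√4493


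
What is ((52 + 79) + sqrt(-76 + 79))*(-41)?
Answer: -5371 - 41*sqrt(3) ≈ -5442.0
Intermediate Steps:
((52 + 79) + sqrt(-76 + 79))*(-41) = (131 + sqrt(3))*(-41) = -5371 - 41*sqrt(3)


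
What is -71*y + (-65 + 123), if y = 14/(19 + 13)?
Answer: 431/16 ≈ 26.938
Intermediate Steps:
y = 7/16 (y = 14/32 = (1/32)*14 = 7/16 ≈ 0.43750)
-71*y + (-65 + 123) = -71*7/16 + (-65 + 123) = -497/16 + 58 = 431/16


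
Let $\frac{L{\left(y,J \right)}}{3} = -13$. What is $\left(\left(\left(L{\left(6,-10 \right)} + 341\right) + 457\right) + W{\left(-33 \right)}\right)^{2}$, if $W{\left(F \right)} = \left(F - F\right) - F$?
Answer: $627264$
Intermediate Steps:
$L{\left(y,J \right)} = -39$ ($L{\left(y,J \right)} = 3 \left(-13\right) = -39$)
$W{\left(F \right)} = - F$ ($W{\left(F \right)} = 0 - F = - F$)
$\left(\left(\left(L{\left(6,-10 \right)} + 341\right) + 457\right) + W{\left(-33 \right)}\right)^{2} = \left(\left(\left(-39 + 341\right) + 457\right) - -33\right)^{2} = \left(\left(302 + 457\right) + 33\right)^{2} = \left(759 + 33\right)^{2} = 792^{2} = 627264$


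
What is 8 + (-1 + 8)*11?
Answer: 85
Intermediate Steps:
8 + (-1 + 8)*11 = 8 + 7*11 = 8 + 77 = 85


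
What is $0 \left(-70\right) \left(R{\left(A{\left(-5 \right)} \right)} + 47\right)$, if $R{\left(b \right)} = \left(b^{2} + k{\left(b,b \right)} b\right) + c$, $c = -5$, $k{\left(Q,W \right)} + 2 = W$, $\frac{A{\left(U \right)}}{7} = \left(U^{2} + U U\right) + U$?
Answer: $0$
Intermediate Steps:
$A{\left(U \right)} = 7 U + 14 U^{2}$ ($A{\left(U \right)} = 7 \left(\left(U^{2} + U U\right) + U\right) = 7 \left(\left(U^{2} + U^{2}\right) + U\right) = 7 \left(2 U^{2} + U\right) = 7 \left(U + 2 U^{2}\right) = 7 U + 14 U^{2}$)
$k{\left(Q,W \right)} = -2 + W$
$R{\left(b \right)} = -5 + b^{2} + b \left(-2 + b\right)$ ($R{\left(b \right)} = \left(b^{2} + \left(-2 + b\right) b\right) - 5 = \left(b^{2} + b \left(-2 + b\right)\right) - 5 = -5 + b^{2} + b \left(-2 + b\right)$)
$0 \left(-70\right) \left(R{\left(A{\left(-5 \right)} \right)} + 47\right) = 0 \left(-70\right) \left(\left(-5 + \left(7 \left(-5\right) \left(1 + 2 \left(-5\right)\right)\right)^{2} + 7 \left(-5\right) \left(1 + 2 \left(-5\right)\right) \left(-2 + 7 \left(-5\right) \left(1 + 2 \left(-5\right)\right)\right)\right) + 47\right) = 0 \left(\left(-5 + \left(7 \left(-5\right) \left(1 - 10\right)\right)^{2} + 7 \left(-5\right) \left(1 - 10\right) \left(-2 + 7 \left(-5\right) \left(1 - 10\right)\right)\right) + 47\right) = 0 \left(\left(-5 + \left(7 \left(-5\right) \left(-9\right)\right)^{2} + 7 \left(-5\right) \left(-9\right) \left(-2 + 7 \left(-5\right) \left(-9\right)\right)\right) + 47\right) = 0 \left(\left(-5 + 315^{2} + 315 \left(-2 + 315\right)\right) + 47\right) = 0 \left(\left(-5 + 99225 + 315 \cdot 313\right) + 47\right) = 0 \left(\left(-5 + 99225 + 98595\right) + 47\right) = 0 \left(197815 + 47\right) = 0 \cdot 197862 = 0$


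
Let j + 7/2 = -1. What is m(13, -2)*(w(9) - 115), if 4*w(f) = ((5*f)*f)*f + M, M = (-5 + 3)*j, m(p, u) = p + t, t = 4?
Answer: 27149/2 ≈ 13575.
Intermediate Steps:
j = -9/2 (j = -7/2 - 1 = -9/2 ≈ -4.5000)
m(p, u) = 4 + p (m(p, u) = p + 4 = 4 + p)
M = 9 (M = (-5 + 3)*(-9/2) = -2*(-9/2) = 9)
w(f) = 9/4 + 5*f³/4 (w(f) = (((5*f)*f)*f + 9)/4 = ((5*f²)*f + 9)/4 = (5*f³ + 9)/4 = (9 + 5*f³)/4 = 9/4 + 5*f³/4)
m(13, -2)*(w(9) - 115) = (4 + 13)*((9/4 + (5/4)*9³) - 115) = 17*((9/4 + (5/4)*729) - 115) = 17*((9/4 + 3645/4) - 115) = 17*(1827/2 - 115) = 17*(1597/2) = 27149/2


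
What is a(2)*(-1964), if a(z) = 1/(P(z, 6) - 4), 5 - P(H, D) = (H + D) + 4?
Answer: 1964/11 ≈ 178.55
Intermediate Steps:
P(H, D) = 1 - D - H (P(H, D) = 5 - ((H + D) + 4) = 5 - ((D + H) + 4) = 5 - (4 + D + H) = 5 + (-4 - D - H) = 1 - D - H)
a(z) = 1/(-9 - z) (a(z) = 1/((1 - 1*6 - z) - 4) = 1/((1 - 6 - z) - 4) = 1/((-5 - z) - 4) = 1/(-9 - z))
a(2)*(-1964) = -1/(9 + 2)*(-1964) = -1/11*(-1964) = 1964/11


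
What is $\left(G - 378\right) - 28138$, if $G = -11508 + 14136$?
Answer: $-25888$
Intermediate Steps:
$G = 2628$
$\left(G - 378\right) - 28138 = \left(2628 - 378\right) - 28138 = 2250 - 28138 = -25888$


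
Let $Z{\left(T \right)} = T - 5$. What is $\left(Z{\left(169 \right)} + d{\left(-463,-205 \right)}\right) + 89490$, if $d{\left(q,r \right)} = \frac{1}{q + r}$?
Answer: $\frac{59888871}{668} \approx 89654.0$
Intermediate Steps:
$Z{\left(T \right)} = -5 + T$
$\left(Z{\left(169 \right)} + d{\left(-463,-205 \right)}\right) + 89490 = \left(\left(-5 + 169\right) + \frac{1}{-463 - 205}\right) + 89490 = \left(164 + \frac{1}{-668}\right) + 89490 = \left(164 - \frac{1}{668}\right) + 89490 = \frac{109551}{668} + 89490 = \frac{59888871}{668}$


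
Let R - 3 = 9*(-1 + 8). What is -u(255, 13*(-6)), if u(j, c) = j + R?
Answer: -321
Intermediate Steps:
R = 66 (R = 3 + 9*(-1 + 8) = 3 + 9*7 = 3 + 63 = 66)
u(j, c) = 66 + j (u(j, c) = j + 66 = 66 + j)
-u(255, 13*(-6)) = -(66 + 255) = -1*321 = -321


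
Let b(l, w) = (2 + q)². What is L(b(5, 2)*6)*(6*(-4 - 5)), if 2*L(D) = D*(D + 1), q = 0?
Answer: -16200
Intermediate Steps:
b(l, w) = 4 (b(l, w) = (2 + 0)² = 2² = 4)
L(D) = D*(1 + D)/2 (L(D) = (D*(D + 1))/2 = (D*(1 + D))/2 = D*(1 + D)/2)
L(b(5, 2)*6)*(6*(-4 - 5)) = ((4*6)*(1 + 4*6)/2)*(6*(-4 - 5)) = ((½)*24*(1 + 24))*(6*(-9)) = ((½)*24*25)*(-54) = 300*(-54) = -16200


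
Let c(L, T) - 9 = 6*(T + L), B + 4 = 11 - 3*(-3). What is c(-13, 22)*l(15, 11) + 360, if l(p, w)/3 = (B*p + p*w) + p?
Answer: 79740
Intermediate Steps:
B = 16 (B = -4 + (11 - 3*(-3)) = -4 + (11 - 1*(-9)) = -4 + (11 + 9) = -4 + 20 = 16)
c(L, T) = 9 + 6*L + 6*T (c(L, T) = 9 + 6*(T + L) = 9 + 6*(L + T) = 9 + (6*L + 6*T) = 9 + 6*L + 6*T)
l(p, w) = 51*p + 3*p*w (l(p, w) = 3*((16*p + p*w) + p) = 3*(17*p + p*w) = 51*p + 3*p*w)
c(-13, 22)*l(15, 11) + 360 = (9 + 6*(-13) + 6*22)*(3*15*(17 + 11)) + 360 = (9 - 78 + 132)*(3*15*28) + 360 = 63*1260 + 360 = 79380 + 360 = 79740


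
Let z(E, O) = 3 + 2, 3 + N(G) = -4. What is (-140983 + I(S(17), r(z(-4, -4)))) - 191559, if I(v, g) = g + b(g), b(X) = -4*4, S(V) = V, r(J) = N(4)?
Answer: -332565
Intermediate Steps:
N(G) = -7 (N(G) = -3 - 4 = -7)
z(E, O) = 5
r(J) = -7
b(X) = -16
I(v, g) = -16 + g (I(v, g) = g - 16 = -16 + g)
(-140983 + I(S(17), r(z(-4, -4)))) - 191559 = (-140983 + (-16 - 7)) - 191559 = (-140983 - 23) - 191559 = -141006 - 191559 = -332565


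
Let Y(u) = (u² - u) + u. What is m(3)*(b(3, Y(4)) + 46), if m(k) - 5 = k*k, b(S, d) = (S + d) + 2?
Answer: 938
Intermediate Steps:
Y(u) = u²
b(S, d) = 2 + S + d
m(k) = 5 + k² (m(k) = 5 + k*k = 5 + k²)
m(3)*(b(3, Y(4)) + 46) = (5 + 3²)*((2 + 3 + 4²) + 46) = (5 + 9)*((2 + 3 + 16) + 46) = 14*(21 + 46) = 14*67 = 938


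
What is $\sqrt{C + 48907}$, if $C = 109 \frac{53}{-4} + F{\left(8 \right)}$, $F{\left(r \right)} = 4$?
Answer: $\frac{\sqrt{189867}}{2} \approx 217.87$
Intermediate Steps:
$C = - \frac{5761}{4}$ ($C = 109 \frac{53}{-4} + 4 = 109 \cdot 53 \left(- \frac{1}{4}\right) + 4 = 109 \left(- \frac{53}{4}\right) + 4 = - \frac{5777}{4} + 4 = - \frac{5761}{4} \approx -1440.3$)
$\sqrt{C + 48907} = \sqrt{- \frac{5761}{4} + 48907} = \sqrt{\frac{189867}{4}} = \frac{\sqrt{189867}}{2}$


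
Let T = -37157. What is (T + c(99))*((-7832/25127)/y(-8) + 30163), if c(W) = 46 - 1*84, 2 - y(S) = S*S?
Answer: -873899524665165/778937 ≈ -1.1219e+9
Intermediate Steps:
y(S) = 2 - S² (y(S) = 2 - S*S = 2 - S²)
c(W) = -38 (c(W) = 46 - 84 = -38)
(T + c(99))*((-7832/25127)/y(-8) + 30163) = (-37157 - 38)*((-7832/25127)/(2 - 1*(-8)²) + 30163) = -37195*((-7832*1/25127)/(2 - 1*64) + 30163) = -37195*(-7832/(25127*(2 - 64)) + 30163) = -37195*(-7832/25127/(-62) + 30163) = -37195*(-7832/25127*(-1/62) + 30163) = -37195*(3916/778937 + 30163) = -37195*23495080647/778937 = -873899524665165/778937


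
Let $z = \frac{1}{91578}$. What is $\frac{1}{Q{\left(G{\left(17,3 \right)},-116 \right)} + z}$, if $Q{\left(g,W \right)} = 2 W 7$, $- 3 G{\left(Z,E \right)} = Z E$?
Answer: $- \frac{91578}{148722671} \approx -0.00061576$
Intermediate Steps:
$G{\left(Z,E \right)} = - \frac{E Z}{3}$ ($G{\left(Z,E \right)} = - \frac{Z E}{3} = - \frac{E Z}{3}$)
$Q{\left(g,W \right)} = 14 W$
$z = \frac{1}{91578} \approx 1.092 \cdot 10^{-5}$
$\frac{1}{Q{\left(G{\left(17,3 \right)},-116 \right)} + z} = \frac{1}{14 \left(-116\right) + \frac{1}{91578}} = \frac{1}{-1624 + \frac{1}{91578}} = \frac{1}{- \frac{148722671}{91578}} = - \frac{91578}{148722671}$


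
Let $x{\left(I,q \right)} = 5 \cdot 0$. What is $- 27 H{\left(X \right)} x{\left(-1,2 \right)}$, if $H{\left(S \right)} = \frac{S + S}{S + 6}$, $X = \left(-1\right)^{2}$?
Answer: $0$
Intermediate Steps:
$x{\left(I,q \right)} = 0$
$X = 1$
$H{\left(S \right)} = \frac{2 S}{6 + S}$
$- 27 H{\left(X \right)} x{\left(-1,2 \right)} = - 27 \cdot 2 \cdot 1 \frac{1}{6 + 1} \cdot 0 = - 27 \cdot 2 \cdot 1 \cdot \frac{1}{7} \cdot 0 = \left(-27\right) \frac{2}{7} \cdot 0 = \left(- \frac{54}{7}\right) 0 = 0$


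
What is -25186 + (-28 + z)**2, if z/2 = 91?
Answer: -1470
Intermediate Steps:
z = 182 (z = 2*91 = 182)
-25186 + (-28 + z)**2 = -25186 + (-28 + 182)**2 = -25186 + 154**2 = -25186 + 23716 = -1470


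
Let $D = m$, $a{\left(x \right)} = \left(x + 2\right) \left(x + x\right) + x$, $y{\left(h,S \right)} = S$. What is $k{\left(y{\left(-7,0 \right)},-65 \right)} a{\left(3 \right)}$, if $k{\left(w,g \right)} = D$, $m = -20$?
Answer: $-660$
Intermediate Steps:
$a{\left(x \right)} = x + 2 x \left(2 + x\right)$ ($a{\left(x \right)} = \left(2 + x\right) 2 x + x = 2 x \left(2 + x\right) + x = x + 2 x \left(2 + x\right)$)
$D = -20$
$k{\left(w,g \right)} = -20$
$k{\left(y{\left(-7,0 \right)},-65 \right)} a{\left(3 \right)} = - 20 \cdot 3 \left(5 + 2 \cdot 3\right) = - 20 \cdot 3 \left(5 + 6\right) = - 20 \cdot 3 \cdot 11 = \left(-20\right) 33 = -660$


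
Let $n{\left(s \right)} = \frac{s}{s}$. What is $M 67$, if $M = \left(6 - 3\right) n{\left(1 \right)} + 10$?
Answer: $871$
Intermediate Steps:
$n{\left(s \right)} = 1$
$M = 13$ ($M = \left(6 - 3\right) 1 + 10 = 3 \cdot 1 + 10 = 3 + 10 = 13$)
$M 67 = 13 \cdot 67 = 871$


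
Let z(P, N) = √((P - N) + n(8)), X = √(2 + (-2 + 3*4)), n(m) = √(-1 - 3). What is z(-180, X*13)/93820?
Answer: √(-180 - 26*√3 + 2*I)/93820 ≈ 7.1052e-7 + 0.00015989*I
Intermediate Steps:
n(m) = 2*I (n(m) = √(-4) = 2*I)
X = 2*√3 (X = √(2 + (-2 + 12)) = √(2 + 10) = √12 = 2*√3 ≈ 3.4641)
z(P, N) = √(P - N + 2*I) (z(P, N) = √((P - N) + 2*I) = √(P - N + 2*I))
z(-180, X*13)/93820 = √(-180 - 2*√3*13 + 2*I)/93820 = √(-180 - 26*√3 + 2*I)*(1/93820) = √(-180 - 26*√3 + 2*I)/93820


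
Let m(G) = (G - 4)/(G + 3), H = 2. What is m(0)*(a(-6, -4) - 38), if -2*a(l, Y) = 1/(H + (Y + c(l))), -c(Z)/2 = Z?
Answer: 761/15 ≈ 50.733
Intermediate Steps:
c(Z) = -2*Z
a(l, Y) = -1/(2*(2 + Y - 2*l)) (a(l, Y) = -1/(2*(2 + (Y - 2*l))) = -1/(2*(2 + Y - 2*l)))
m(G) = (-4 + G)/(3 + G)
m(0)*(a(-6, -4) - 38) = ((-4 + 0)/(3 + 0))*(1/(2*(-2 - 1*(-4) + 2*(-6))) - 38) = (-4/3)*(1/(2*(-2 + 4 - 12)) - 38) = ((⅓)*(-4))*((½)/(-10) - 38) = -4*((½)*(-⅒) - 38)/3 = -4*(-1/20 - 38)/3 = -4/3*(-761/20) = 761/15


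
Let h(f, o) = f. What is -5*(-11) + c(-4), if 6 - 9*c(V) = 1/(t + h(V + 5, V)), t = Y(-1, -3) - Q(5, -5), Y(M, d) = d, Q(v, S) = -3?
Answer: 500/9 ≈ 55.556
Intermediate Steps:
t = 0 (t = -3 - 1*(-3) = -3 + 3 = 0)
c(V) = 2/3 - 1/(9*(5 + V)) (c(V) = 2/3 - 1/(9*(0 + (V + 5))) = 2/3 - 1/(9*(0 + (5 + V))) = 2/3 - 1/(9*(5 + V)))
-5*(-11) + c(-4) = -5*(-11) + (29 + 6*(-4))/(9*(5 - 4)) = 55 + (1/9)*(29 - 24)/1 = 55 + (1/9)*1*5 = 55 + 5/9 = 500/9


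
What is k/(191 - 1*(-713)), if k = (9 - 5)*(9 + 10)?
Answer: 19/226 ≈ 0.084071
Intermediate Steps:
k = 76 (k = 4*19 = 76)
k/(191 - 1*(-713)) = 76/(191 - 1*(-713)) = 76/(191 + 713) = 76/904 = (1/904)*76 = 19/226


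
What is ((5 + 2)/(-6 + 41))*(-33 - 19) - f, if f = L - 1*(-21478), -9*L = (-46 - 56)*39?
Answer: -109652/5 ≈ -21930.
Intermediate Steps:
L = 442 (L = -(-46 - 56)*39/9 = -(-34)*39/3 = -⅑*(-3978) = 442)
f = 21920 (f = 442 - 1*(-21478) = 442 + 21478 = 21920)
((5 + 2)/(-6 + 41))*(-33 - 19) - f = ((5 + 2)/(-6 + 41))*(-33 - 19) - 1*21920 = (7/35)*(-52) - 21920 = (7*(1/35))*(-52) - 21920 = (⅕)*(-52) - 21920 = -52/5 - 21920 = -109652/5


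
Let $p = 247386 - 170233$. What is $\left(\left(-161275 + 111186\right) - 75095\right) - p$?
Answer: $-202337$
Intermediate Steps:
$p = 77153$
$\left(\left(-161275 + 111186\right) - 75095\right) - p = \left(\left(-161275 + 111186\right) - 75095\right) - 77153 = \left(-50089 - 75095\right) - 77153 = -125184 - 77153 = -202337$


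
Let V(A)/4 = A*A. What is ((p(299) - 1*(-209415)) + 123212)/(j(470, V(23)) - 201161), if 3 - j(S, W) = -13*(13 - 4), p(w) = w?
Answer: -332926/201041 ≈ -1.6560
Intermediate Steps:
V(A) = 4*A² (V(A) = 4*(A*A) = 4*A²)
j(S, W) = 120 (j(S, W) = 3 - (-13)*(13 - 4) = 3 - (-13)*9 = 3 - 1*(-117) = 3 + 117 = 120)
((p(299) - 1*(-209415)) + 123212)/(j(470, V(23)) - 201161) = ((299 - 1*(-209415)) + 123212)/(120 - 201161) = ((299 + 209415) + 123212)/(-201041) = (209714 + 123212)*(-1/201041) = 332926*(-1/201041) = -332926/201041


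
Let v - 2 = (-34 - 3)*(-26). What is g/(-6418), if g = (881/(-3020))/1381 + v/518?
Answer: -2010010661/6932663142440 ≈ -0.00028993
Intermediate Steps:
v = 964 (v = 2 + (-34 - 3)*(-26) = 2 - 37*(-26) = 2 + 962 = 964)
g = 2010010661/1080190580 (g = (881/(-3020))/1381 + 964/518 = (881*(-1/3020))*(1/1381) + 964*(1/518) = -881/3020*1/1381 + 482/259 = -881/4170620 + 482/259 = 2010010661/1080190580 ≈ 1.8608)
g/(-6418) = (2010010661/1080190580)/(-6418) = (2010010661/1080190580)*(-1/6418) = -2010010661/6932663142440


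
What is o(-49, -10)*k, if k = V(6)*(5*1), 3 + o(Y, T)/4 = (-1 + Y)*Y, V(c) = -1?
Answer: -48940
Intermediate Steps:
o(Y, T) = -12 + 4*Y*(-1 + Y) (o(Y, T) = -12 + 4*((-1 + Y)*Y) = -12 + 4*(Y*(-1 + Y)) = -12 + 4*Y*(-1 + Y))
k = -5 ≈ -5.0000
o(-49, -10)*k = (-12 - 4*(-49) + 4*(-49)²)*(-5) = (-12 + 196 + 4*2401)*(-5) = (-12 + 196 + 9604)*(-5) = 9788*(-5) = -48940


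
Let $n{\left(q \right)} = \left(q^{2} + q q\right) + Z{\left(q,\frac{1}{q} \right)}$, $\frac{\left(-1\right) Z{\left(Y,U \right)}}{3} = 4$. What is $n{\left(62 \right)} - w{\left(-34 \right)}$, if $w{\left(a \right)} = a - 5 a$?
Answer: $7540$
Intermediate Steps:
$Z{\left(Y,U \right)} = -12$ ($Z{\left(Y,U \right)} = \left(-3\right) 4 = -12$)
$n{\left(q \right)} = -12 + 2 q^{2}$ ($n{\left(q \right)} = \left(q^{2} + q q\right) - 12 = \left(q^{2} + q^{2}\right) - 12 = 2 q^{2} - 12 = -12 + 2 q^{2}$)
$w{\left(a \right)} = - 4 a$
$n{\left(62 \right)} - w{\left(-34 \right)} = \left(-12 + 2 \cdot 62^{2}\right) - \left(-4\right) \left(-34\right) = \left(-12 + 2 \cdot 3844\right) - 136 = \left(-12 + 7688\right) - 136 = 7676 - 136 = 7540$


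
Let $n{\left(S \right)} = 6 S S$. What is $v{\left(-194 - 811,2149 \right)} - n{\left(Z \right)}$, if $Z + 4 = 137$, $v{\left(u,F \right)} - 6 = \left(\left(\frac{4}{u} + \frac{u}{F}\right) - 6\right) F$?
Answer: $- \frac{120635731}{1005} \approx -1.2004 \cdot 10^{5}$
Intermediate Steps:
$v{\left(u,F \right)} = 6 + F \left(-6 + \frac{4}{u} + \frac{u}{F}\right)$ ($v{\left(u,F \right)} = 6 + \left(\left(\frac{4}{u} + \frac{u}{F}\right) - 6\right) F = 6 + \left(-6 + \frac{4}{u} + \frac{u}{F}\right) F = 6 + F \left(-6 + \frac{4}{u} + \frac{u}{F}\right)$)
$Z = 133$ ($Z = -4 + 137 = 133$)
$n{\left(S \right)} = 6 S^{2}$
$v{\left(-194 - 811,2149 \right)} - n{\left(Z \right)} = \left(6 - 1005 - 12894 + 4 \cdot 2149 \frac{1}{-194 - 811}\right) - 6 \cdot 133^{2} = \left(6 - 1005 - 12894 + 4 \cdot 2149 \frac{1}{-1005}\right) - 6 \cdot 17689 = \left(6 - 1005 - 12894 + 4 \cdot 2149 \left(- \frac{1}{1005}\right)\right) - 106134 = \left(6 - 1005 - 12894 - \frac{8596}{1005}\right) - 106134 = - \frac{13971061}{1005} - 106134 = - \frac{120635731}{1005}$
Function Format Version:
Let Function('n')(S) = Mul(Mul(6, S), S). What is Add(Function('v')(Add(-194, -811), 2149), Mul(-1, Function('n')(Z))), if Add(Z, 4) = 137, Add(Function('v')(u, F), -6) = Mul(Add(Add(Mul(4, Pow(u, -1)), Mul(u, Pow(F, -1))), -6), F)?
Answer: Rational(-120635731, 1005) ≈ -1.2004e+5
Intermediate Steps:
Function('v')(u, F) = Add(6, Mul(F, Add(-6, Mul(4, Pow(u, -1)), Mul(u, Pow(F, -1))))) (Function('v')(u, F) = Add(6, Mul(Add(Add(Mul(4, Pow(u, -1)), Mul(u, Pow(F, -1))), -6), F)) = Add(6, Mul(Add(-6, Mul(4, Pow(u, -1)), Mul(u, Pow(F, -1))), F)) = Add(6, Mul(F, Add(-6, Mul(4, Pow(u, -1)), Mul(u, Pow(F, -1))))))
Z = 133 (Z = Add(-4, 137) = 133)
Function('n')(S) = Mul(6, Pow(S, 2))
Add(Function('v')(Add(-194, -811), 2149), Mul(-1, Function('n')(Z))) = Add(Add(6, Add(-194, -811), Mul(-6, 2149), Mul(4, 2149, Pow(Add(-194, -811), -1))), Mul(-1, Mul(6, Pow(133, 2)))) = Add(Add(6, -1005, -12894, Mul(4, 2149, Pow(-1005, -1))), Mul(-1, Mul(6, 17689))) = Add(Add(6, -1005, -12894, Mul(4, 2149, Rational(-1, 1005))), Mul(-1, 106134)) = Add(Add(6, -1005, -12894, Rational(-8596, 1005)), -106134) = Add(Rational(-13971061, 1005), -106134) = Rational(-120635731, 1005)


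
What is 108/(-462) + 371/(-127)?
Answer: -30853/9779 ≈ -3.1550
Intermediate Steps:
108/(-462) + 371/(-127) = 108*(-1/462) + 371*(-1/127) = -18/77 - 371/127 = -30853/9779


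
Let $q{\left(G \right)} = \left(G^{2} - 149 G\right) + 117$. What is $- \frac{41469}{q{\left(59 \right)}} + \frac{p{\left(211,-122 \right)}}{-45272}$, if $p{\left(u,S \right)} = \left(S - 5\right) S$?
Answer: $\frac{299487371}{39182916} \approx 7.6433$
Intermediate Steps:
$q{\left(G \right)} = 117 + G^{2} - 149 G$
$p{\left(u,S \right)} = S \left(-5 + S\right)$ ($p{\left(u,S \right)} = \left(-5 + S\right) S = S \left(-5 + S\right)$)
$- \frac{41469}{q{\left(59 \right)}} + \frac{p{\left(211,-122 \right)}}{-45272} = - \frac{41469}{117 + 59^{2} - 8791} + \frac{\left(-122\right) \left(-5 - 122\right)}{-45272} = - \frac{41469}{117 + 3481 - 8791} + \left(-122\right) \left(-127\right) \left(- \frac{1}{45272}\right) = - \frac{41469}{-5193} + 15494 \left(- \frac{1}{45272}\right) = \left(-41469\right) \left(- \frac{1}{5193}\right) - \frac{7747}{22636} = \frac{13823}{1731} - \frac{7747}{22636} = \frac{299487371}{39182916}$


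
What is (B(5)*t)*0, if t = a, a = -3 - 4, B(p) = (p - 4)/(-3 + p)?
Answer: 0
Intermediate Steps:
B(p) = (-4 + p)/(-3 + p)
a = -7
t = -7
(B(5)*t)*0 = (((-4 + 5)/(-3 + 5))*(-7))*0 = ((1/2)*(-7))*0 = -7/2*0 = 0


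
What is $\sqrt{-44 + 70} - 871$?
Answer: $-871 + \sqrt{26} \approx -865.9$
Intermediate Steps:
$\sqrt{-44 + 70} - 871 = \sqrt{26} - 871 = -871 + \sqrt{26}$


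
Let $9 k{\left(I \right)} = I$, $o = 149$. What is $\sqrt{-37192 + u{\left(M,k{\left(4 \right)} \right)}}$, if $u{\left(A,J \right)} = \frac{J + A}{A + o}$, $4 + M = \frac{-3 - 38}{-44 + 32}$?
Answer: $\frac{i \sqrt{1061744188323}}{5343} \approx 192.85 i$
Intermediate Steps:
$k{\left(I \right)} = \frac{I}{9}$
$M = - \frac{7}{12}$ ($M = -4 + \frac{-3 - 38}{-44 + 32} = -4 - \frac{41}{-12} = -4 - - \frac{41}{12} = -4 + \frac{41}{12} = - \frac{7}{12} \approx -0.58333$)
$u{\left(A,J \right)} = \frac{A + J}{149 + A}$ ($u{\left(A,J \right)} = \frac{J + A}{A + 149} = \frac{A + J}{149 + A}$)
$\sqrt{-37192 + u{\left(M,k{\left(4 \right)} \right)}} = \sqrt{-37192 + \frac{- \frac{7}{12} + \frac{1}{9} \cdot 4}{149 - \frac{7}{12}}} = \sqrt{-37192 + \frac{- \frac{7}{12} + \frac{4}{9}}{\frac{1781}{12}}} = \sqrt{-37192 + \frac{12}{1781} \left(- \frac{5}{36}\right)} = \sqrt{-37192 - \frac{5}{5343}} = \sqrt{- \frac{198716861}{5343}} = \frac{i \sqrt{1061744188323}}{5343}$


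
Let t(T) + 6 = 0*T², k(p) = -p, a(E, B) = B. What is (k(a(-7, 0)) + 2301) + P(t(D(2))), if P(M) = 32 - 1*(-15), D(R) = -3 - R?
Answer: 2348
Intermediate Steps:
t(T) = -6 (t(T) = -6 + 0*T² = -6 + 0 = -6)
P(M) = 47 (P(M) = 32 + 15 = 47)
(k(a(-7, 0)) + 2301) + P(t(D(2))) = (-1*0 + 2301) + 47 = (0 + 2301) + 47 = 2301 + 47 = 2348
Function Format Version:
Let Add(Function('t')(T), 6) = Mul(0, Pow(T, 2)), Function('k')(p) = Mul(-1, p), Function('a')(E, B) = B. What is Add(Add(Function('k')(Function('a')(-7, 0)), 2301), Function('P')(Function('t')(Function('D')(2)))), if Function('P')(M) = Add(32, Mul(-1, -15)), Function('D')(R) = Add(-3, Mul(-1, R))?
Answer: 2348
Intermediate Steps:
Function('t')(T) = -6 (Function('t')(T) = Add(-6, Mul(0, Pow(T, 2))) = Add(-6, 0) = -6)
Function('P')(M) = 47 (Function('P')(M) = Add(32, 15) = 47)
Add(Add(Function('k')(Function('a')(-7, 0)), 2301), Function('P')(Function('t')(Function('D')(2)))) = Add(Add(Mul(-1, 0), 2301), 47) = Add(Add(0, 2301), 47) = Add(2301, 47) = 2348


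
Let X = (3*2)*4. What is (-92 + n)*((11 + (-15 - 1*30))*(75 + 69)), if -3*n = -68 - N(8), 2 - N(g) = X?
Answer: 375360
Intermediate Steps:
X = 24 (X = 6*4 = 24)
N(g) = -22 (N(g) = 2 - 1*24 = 2 - 24 = -22)
n = 46/3 (n = -(-68 - 1*(-22))/3 = -(-68 + 22)/3 = -1/3*(-46) = 46/3 ≈ 15.333)
(-92 + n)*((11 + (-15 - 1*30))*(75 + 69)) = (-92 + 46/3)*((11 + (-15 - 1*30))*(75 + 69)) = -230*(11 + (-15 - 30))*144/3 = -230*(11 - 45)*144/3 = -(-7820)*144/3 = -230/3*(-4896) = 375360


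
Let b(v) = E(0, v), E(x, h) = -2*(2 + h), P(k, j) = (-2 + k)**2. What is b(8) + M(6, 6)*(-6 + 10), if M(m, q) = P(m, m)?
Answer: 44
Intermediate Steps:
M(m, q) = (-2 + m)**2
E(x, h) = -4 - 2*h
b(v) = -4 - 2*v
b(8) + M(6, 6)*(-6 + 10) = (-4 - 2*8) + (-2 + 6)**2*(-6 + 10) = (-4 - 16) + 4**2*4 = -20 + 16*4 = -20 + 64 = 44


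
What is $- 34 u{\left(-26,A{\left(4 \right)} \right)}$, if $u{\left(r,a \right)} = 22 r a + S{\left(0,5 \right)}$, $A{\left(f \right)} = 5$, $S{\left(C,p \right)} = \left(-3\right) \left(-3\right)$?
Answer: $96934$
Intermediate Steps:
$S{\left(C,p \right)} = 9$
$u{\left(r,a \right)} = 9 + 22 a r$ ($u{\left(r,a \right)} = 22 r a + 9 = 22 a r + 9 = 9 + 22 a r$)
$- 34 u{\left(-26,A{\left(4 \right)} \right)} = - 34 \left(9 + 22 \cdot 5 \left(-26\right)\right) = - 34 \left(9 - 2860\right) = \left(-34\right) \left(-2851\right) = 96934$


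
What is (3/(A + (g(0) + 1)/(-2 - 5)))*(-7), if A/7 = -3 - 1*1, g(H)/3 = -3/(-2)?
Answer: 294/403 ≈ 0.72953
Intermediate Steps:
g(H) = 9/2 (g(H) = 3*(-3/(-2)) = 3*(-3*(-½)) = 3*(3/2) = 9/2)
A = -28 (A = 7*(-3 - 1*1) = 7*(-3 - 1) = 7*(-4) = -28)
(3/(A + (g(0) + 1)/(-2 - 5)))*(-7) = (3/(-28 + (9/2 + 1)/(-2 - 5)))*(-7) = (3/(-28 + (11/2)/(-7)))*(-7) = (3/(-28 + (11/2)*(-⅐)))*(-7) = (3/(-28 - 11/14))*(-7) = (3/(-403/14))*(-7) = (3*(-14/403))*(-7) = -42/403*(-7) = 294/403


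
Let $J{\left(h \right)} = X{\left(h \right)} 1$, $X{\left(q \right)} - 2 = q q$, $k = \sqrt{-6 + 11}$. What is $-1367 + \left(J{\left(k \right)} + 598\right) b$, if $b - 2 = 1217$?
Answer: $736128$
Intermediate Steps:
$b = 1219$ ($b = 2 + 1217 = 1219$)
$k = \sqrt{5} \approx 2.2361$
$X{\left(q \right)} = 2 + q^{2}$ ($X{\left(q \right)} = 2 + q q = 2 + q^{2}$)
$J{\left(h \right)} = 2 + h^{2}$ ($J{\left(h \right)} = \left(2 + h^{2}\right) 1 = 2 + h^{2}$)
$-1367 + \left(J{\left(k \right)} + 598\right) b = -1367 + \left(\left(2 + \left(\sqrt{5}\right)^{2}\right) + 598\right) 1219 = -1367 + \left(\left(2 + 5\right) + 598\right) 1219 = -1367 + \left(7 + 598\right) 1219 = -1367 + 605 \cdot 1219 = -1367 + 737495 = 736128$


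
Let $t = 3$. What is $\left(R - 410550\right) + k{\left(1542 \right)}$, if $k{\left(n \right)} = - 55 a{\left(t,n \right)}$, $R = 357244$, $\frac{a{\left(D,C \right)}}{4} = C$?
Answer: $-392546$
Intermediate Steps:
$a{\left(D,C \right)} = 4 C$
$k{\left(n \right)} = - 220 n$ ($k{\left(n \right)} = - 55 \cdot 4 n = - 220 n$)
$\left(R - 410550\right) + k{\left(1542 \right)} = \left(357244 - 410550\right) - 339240 = -53306 - 339240 = -392546$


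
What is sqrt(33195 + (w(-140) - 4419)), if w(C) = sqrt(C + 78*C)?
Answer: sqrt(28776 + 2*I*sqrt(2765)) ≈ 169.64 + 0.31*I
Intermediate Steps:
w(C) = sqrt(79)*sqrt(C) (w(C) = sqrt(79*C) = sqrt(79)*sqrt(C))
sqrt(33195 + (w(-140) - 4419)) = sqrt(33195 + (sqrt(79)*sqrt(-140) - 4419)) = sqrt(33195 + (sqrt(79)*(2*I*sqrt(35)) - 4419)) = sqrt(33195 + (2*I*sqrt(2765) - 4419)) = sqrt(33195 + (-4419 + 2*I*sqrt(2765))) = sqrt(28776 + 2*I*sqrt(2765))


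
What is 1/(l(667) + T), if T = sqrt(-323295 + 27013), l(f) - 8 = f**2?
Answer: 444897/197933636891 - I*sqrt(296282)/197933636891 ≈ 2.2477e-6 - 2.75e-9*I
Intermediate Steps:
l(f) = 8 + f**2
T = I*sqrt(296282) (T = sqrt(-296282) = I*sqrt(296282) ≈ 544.32*I)
1/(l(667) + T) = 1/((8 + 667**2) + I*sqrt(296282)) = 1/((8 + 444889) + I*sqrt(296282)) = 1/(444897 + I*sqrt(296282))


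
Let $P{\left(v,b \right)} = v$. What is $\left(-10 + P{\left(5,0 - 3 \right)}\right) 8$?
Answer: $-40$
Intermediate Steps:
$\left(-10 + P{\left(5,0 - 3 \right)}\right) 8 = \left(-10 + 5\right) 8 = \left(-5\right) 8 = -40$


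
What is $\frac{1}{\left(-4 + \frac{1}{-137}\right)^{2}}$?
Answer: $\frac{18769}{301401} \approx 0.062273$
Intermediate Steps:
$\frac{1}{\left(-4 + \frac{1}{-137}\right)^{2}} = \frac{1}{\left(-4 - \frac{1}{137}\right)^{2}} = \frac{1}{\left(- \frac{549}{137}\right)^{2}} = \frac{1}{\frac{301401}{18769}} = \frac{18769}{301401}$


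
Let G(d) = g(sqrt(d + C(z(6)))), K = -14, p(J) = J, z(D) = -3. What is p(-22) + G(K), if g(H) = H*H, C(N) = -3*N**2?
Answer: -63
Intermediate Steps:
g(H) = H**2
G(d) = -27 + d (G(d) = (sqrt(d - 3*(-3)**2))**2 = (sqrt(d - 3*9))**2 = (sqrt(d - 27))**2 = (sqrt(-27 + d))**2 = -27 + d)
p(-22) + G(K) = -22 + (-27 - 14) = -22 - 41 = -63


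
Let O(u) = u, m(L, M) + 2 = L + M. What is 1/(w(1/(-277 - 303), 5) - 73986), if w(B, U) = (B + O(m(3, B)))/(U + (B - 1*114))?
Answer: -63221/4677469484 ≈ -1.3516e-5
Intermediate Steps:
m(L, M) = -2 + L + M (m(L, M) = -2 + (L + M) = -2 + L + M)
w(B, U) = (1 + 2*B)/(-114 + B + U) (w(B, U) = (B + (-2 + 3 + B))/(U + (B - 1*114)) = (B + (1 + B))/(U + (B - 114)) = (1 + 2*B)/(U + (-114 + B)) = (1 + 2*B)/(-114 + B + U))
1/(w(1/(-277 - 303), 5) - 73986) = 1/((1 + 2/(-277 - 303))/(-114 + 1/(-277 - 303) + 5) - 73986) = 1/((1 + 2/(-580))/(-114 + 1/(-580) + 5) - 73986) = 1/((1 + 2*(-1/580))/(-114 - 1/580 + 5) - 73986) = 1/((1 - 1/290)/(-63221/580) - 73986) = 1/(-580/63221*289/290 - 73986) = 1/(-578/63221 - 73986) = 1/(-4677469484/63221) = -63221/4677469484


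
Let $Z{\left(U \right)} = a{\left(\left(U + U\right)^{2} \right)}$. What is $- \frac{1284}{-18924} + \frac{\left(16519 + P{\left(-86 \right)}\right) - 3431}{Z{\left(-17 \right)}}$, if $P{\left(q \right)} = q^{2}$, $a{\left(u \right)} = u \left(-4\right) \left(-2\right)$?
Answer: $\frac{8323201}{3646024} \approx 2.2828$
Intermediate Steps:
$a{\left(u \right)} = 8 u$ ($a{\left(u \right)} = - 4 u \left(-2\right) = 8 u$)
$Z{\left(U \right)} = 32 U^{2}$ ($Z{\left(U \right)} = 8 \left(U + U\right)^{2} = 8 \left(2 U\right)^{2} = 8 \cdot 4 U^{2} = 32 U^{2}$)
$- \frac{1284}{-18924} + \frac{\left(16519 + P{\left(-86 \right)}\right) - 3431}{Z{\left(-17 \right)}} = - \frac{1284}{-18924} + \frac{\left(16519 + \left(-86\right)^{2}\right) - 3431}{32 \left(-17\right)^{2}} = \left(-1284\right) \left(- \frac{1}{18924}\right) + \frac{\left(16519 + 7396\right) - 3431}{32 \cdot 289} = \frac{107}{1577} + \frac{23915 - 3431}{9248} = \frac{107}{1577} + 20484 \cdot \frac{1}{9248} = \frac{107}{1577} + \frac{5121}{2312} = \frac{8323201}{3646024}$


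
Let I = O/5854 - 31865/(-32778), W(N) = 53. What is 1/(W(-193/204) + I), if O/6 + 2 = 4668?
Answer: 95941206/5636979217 ≈ 0.017020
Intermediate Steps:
O = 27996 (O = -12 + 6*4668 = -12 + 28008 = 27996)
I = 552095299/95941206 (I = 27996/5854 - 31865/(-32778) = 27996*(1/5854) - 31865*(-1/32778) = 13998/2927 + 31865/32778 = 552095299/95941206 ≈ 5.7545)
1/(W(-193/204) + I) = 1/(53 + 552095299/95941206) = 1/(5636979217/95941206) = 95941206/5636979217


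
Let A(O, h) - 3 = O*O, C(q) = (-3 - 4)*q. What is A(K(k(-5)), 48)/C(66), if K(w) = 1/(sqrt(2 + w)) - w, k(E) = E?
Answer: -83/1386 + 5*I*sqrt(3)/693 ≈ -0.059885 + 0.012497*I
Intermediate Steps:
K(w) = 1/sqrt(2 + w) - w
C(q) = -7*q
A(O, h) = 3 + O**2 (A(O, h) = 3 + O*O = 3 + O**2)
A(K(k(-5)), 48)/C(66) = (3 + (1/sqrt(2 - 5) - 1*(-5))**2)/((-7*66)) = (3 + (1/sqrt(-3) + 5)**2)/(-462) = (3 + (-I*sqrt(3)/3 + 5)**2)*(-1/462) = (3 + (5 - I*sqrt(3)/3)**2)*(-1/462) = -1/154 - (5 - I*sqrt(3)/3)**2/462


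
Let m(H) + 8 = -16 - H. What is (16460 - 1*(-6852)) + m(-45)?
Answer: 23333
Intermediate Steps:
m(H) = -24 - H (m(H) = -8 + (-16 - H) = -24 - H)
(16460 - 1*(-6852)) + m(-45) = (16460 - 1*(-6852)) + (-24 - 1*(-45)) = (16460 + 6852) + (-24 + 45) = 23312 + 21 = 23333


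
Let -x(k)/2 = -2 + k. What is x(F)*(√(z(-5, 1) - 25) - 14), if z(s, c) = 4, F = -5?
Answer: -196 + 14*I*√21 ≈ -196.0 + 64.156*I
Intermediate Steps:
x(k) = 4 - 2*k (x(k) = -2*(-2 + k) = 4 - 2*k)
x(F)*(√(z(-5, 1) - 25) - 14) = (4 - 2*(-5))*(√(4 - 25) - 14) = (4 + 10)*(√(-21) - 14) = 14*(I*√21 - 14) = 14*(-14 + I*√21) = -196 + 14*I*√21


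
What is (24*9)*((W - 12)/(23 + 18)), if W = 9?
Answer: -648/41 ≈ -15.805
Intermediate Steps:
(24*9)*((W - 12)/(23 + 18)) = (24*9)*((9 - 12)/(23 + 18)) = 216*(-3/41) = -648/41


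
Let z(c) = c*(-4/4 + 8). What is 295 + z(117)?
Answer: 1114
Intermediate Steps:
z(c) = 7*c (z(c) = c*(-4*¼ + 8) = c*(-1 + 8) = c*7 = 7*c)
295 + z(117) = 295 + 7*117 = 295 + 819 = 1114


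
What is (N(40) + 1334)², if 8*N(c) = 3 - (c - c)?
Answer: 113955625/64 ≈ 1.7806e+6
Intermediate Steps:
N(c) = 3/8 (N(c) = (3 - (c - c))/8 = (3 - 1*0)/8 = (3 + 0)/8 = (⅛)*3 = 3/8)
(N(40) + 1334)² = (3/8 + 1334)² = (10675/8)² = 113955625/64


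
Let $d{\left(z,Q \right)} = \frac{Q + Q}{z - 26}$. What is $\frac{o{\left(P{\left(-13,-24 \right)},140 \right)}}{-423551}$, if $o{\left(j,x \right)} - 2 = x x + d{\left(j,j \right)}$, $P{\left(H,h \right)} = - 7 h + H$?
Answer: $- \frac{2528968}{54638079} \approx -0.046286$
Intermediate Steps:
$d{\left(z,Q \right)} = \frac{2 Q}{-26 + z}$
$P{\left(H,h \right)} = H - 7 h$
$o{\left(j,x \right)} = 2 + x^{2} + \frac{2 j}{-26 + j}$ ($o{\left(j,x \right)} = 2 + \left(x x + \frac{2 j}{-26 + j}\right) = 2 + \left(x^{2} + \frac{2 j}{-26 + j}\right) = 2 + x^{2} + \frac{2 j}{-26 + j}$)
$\frac{o{\left(P{\left(-13,-24 \right)},140 \right)}}{-423551} = \frac{\frac{1}{-26 - -155} \left(2 \left(-13 - -168\right) + \left(-26 - -155\right) \left(2 + 140^{2}\right)\right)}{-423551} = \frac{2 \left(-13 + 168\right) + \left(-26 + \left(-13 + 168\right)\right) \left(2 + 19600\right)}{-26 + \left(-13 + 168\right)} \left(- \frac{1}{423551}\right) = \frac{2 \cdot 155 + \left(-26 + 155\right) 19602}{-26 + 155} \left(- \frac{1}{423551}\right) = \frac{310 + 129 \cdot 19602}{129} \left(- \frac{1}{423551}\right) = \frac{310 + 2528658}{129} \left(- \frac{1}{423551}\right) = \frac{1}{129} \cdot 2528968 \left(- \frac{1}{423551}\right) = \frac{2528968}{129} \left(- \frac{1}{423551}\right) = - \frac{2528968}{54638079}$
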